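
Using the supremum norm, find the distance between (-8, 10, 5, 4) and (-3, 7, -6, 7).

max(|x_i - y_i|) = max(|-8 - (-3)|, |10 - 7|, |5 - (-6)|, |4 - 7|) = max(5, 3, 11, 3) = 11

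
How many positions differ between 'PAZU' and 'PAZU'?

Differing positions: none. Hamming distance = 0.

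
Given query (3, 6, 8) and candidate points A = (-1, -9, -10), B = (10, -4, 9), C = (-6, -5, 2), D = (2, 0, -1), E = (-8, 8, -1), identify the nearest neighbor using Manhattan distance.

Distances: d(A) = 37, d(B) = 18, d(C) = 26, d(D) = 16, d(E) = 22. Nearest: D = (2, 0, -1) with distance 16.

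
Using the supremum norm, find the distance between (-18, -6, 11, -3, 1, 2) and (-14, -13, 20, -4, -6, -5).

max(|x_i - y_i|) = max(|-18 - (-14)|, |-6 - (-13)|, |11 - 20|, |-3 - (-4)|, |1 - (-6)|, |2 - (-5)|) = max(4, 7, 9, 1, 7, 7) = 9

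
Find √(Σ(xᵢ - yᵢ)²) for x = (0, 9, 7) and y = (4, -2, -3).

√(Σ(x_i - y_i)²) = √((0 - 4)² + (9 - (-2))² + (7 - (-3))²)
= √((-4)² + 11² + 10²) = √(16 + 121 + 100) = √237 ≈ 15.3948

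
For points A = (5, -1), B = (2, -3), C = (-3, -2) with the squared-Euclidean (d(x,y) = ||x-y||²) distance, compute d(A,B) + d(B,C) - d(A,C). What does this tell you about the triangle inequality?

d(A,B) = 3² + 2² = 13, d(B,C) = 5² + 1² = 26, d(A,C) = 8² + 1² = 65.
d(A,B) + d(B,C) - d(A,C) = 13 + 26 - 65 = 39 - 65 = -26. This is < 0, so the triangle inequality FAILS for these points (squared-Euclidean is not a metric).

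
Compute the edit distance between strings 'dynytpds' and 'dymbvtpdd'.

Let D[i][j] be the edit distance between the first i characters of 'dynytpds' and the first j characters of 'dymbvtpdd', with D[i][0] = i, D[0][j] = j, and D[i][j] = D[i-1][j-1] if the characters match, else 1 + min(D[i-1][j], D[i][j-1], D[i-1][j-1]). Filling the table (rows: prefixes of 'dynytpds', columns: prefixes of 'dymbvtpdd'):
     ε  d  y  m  b  v  t  p  d  d
  ε  0  1  2  3  4  5  6  7  8  9
  d  1  0  1  2  3  4  5  6  7  8
  y  2  1  0  1  2  3  4  5  6  7
  n  3  2  1  1  2  3  4  5  6  7
  y  4  3  2  2  2  3  4  5  6  7
  t  5  4  3  3  3  3  3  4  5  6
  p  6  5  4  4  4  4  4  3  4  5
  d  7  6  5  5  5  5  5  4  3  4
  s  8  7  6  6  6  6  6  5  4  4
The bottom-right entry gives D[8][9] = 4, so no sequence of fewer than 4 edits works. Backtracking through the table gives one optimal edit sequence (4 edits):
  dynytpds → dymnytpds (ins m @3)
  dymnytpds → dymbytpds (sub n→b @4)
  dymbytpds → dymbvtpds (sub y→v @5)
  dymbvtpds → dymbvtpdd (sub s→d @9)
Edit distance = 4.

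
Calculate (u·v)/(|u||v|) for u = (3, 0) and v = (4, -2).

With u = (3, 0), v = (4, -2):
u·v = 3·4 + 0·(-2) = 12 + 0 = 12.
|u| = √(3² + 0²) = √9, |v| = √(4² + (-2)²) = √20, so |u||v| = √(9·20) = √180.
cos θ = (u·v)/(|u||v|) = 12/√180 ≈ 0.8944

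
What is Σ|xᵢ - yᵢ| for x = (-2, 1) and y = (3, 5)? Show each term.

Σ|x_i - y_i| = |-2 - 3| + |1 - 5| = 5 + 4 = 9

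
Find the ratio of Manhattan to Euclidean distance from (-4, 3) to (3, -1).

L1 = |-4 - 3| + |3 - (-1)| = 7 + 4 = 11
L2 = √(7² + 4²) = √65 ≈ 8.0623
L1 ≥ L2 always (equality iff movement is along one axis); L1 > L2 here.
Ratio L1/L2 = 11/√65 ≈ 1.3644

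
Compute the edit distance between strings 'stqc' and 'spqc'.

Let D[i][j] be the edit distance between the first i characters of 'stqc' and the first j characters of 'spqc', with D[i][0] = i, D[0][j] = j, and D[i][j] = D[i-1][j-1] if the characters match, else 1 + min(D[i-1][j], D[i][j-1], D[i-1][j-1]). Filling the table (rows: prefixes of 'stqc', columns: prefixes of 'spqc'):
     ε  s  p  q  c
  ε  0  1  2  3  4
  s  1  0  1  2  3
  t  2  1  1  2  3
  q  3  2  2  1  2
  c  4  3  3  2  1
The bottom-right entry gives D[4][4] = 1, so no sequence of fewer than 1 edit works. Backtracking through the table gives one optimal edit sequence (1 edit):
  stqc → spqc (sub t→p @2)
Edit distance = 1.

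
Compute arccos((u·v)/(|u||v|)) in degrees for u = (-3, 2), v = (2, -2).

With u = (-3, 2), v = (2, -2):
u·v = (-3)·2 + 2·(-2) = (-6) + (-4) = -10.
|u| = √((-3)² + 2²) = √13, |v| = √(2² + (-2)²) = √8, so |u||v| = √(13·8) = √104.
cos θ = (u·v)/(|u||v|) = -10/√104 ≈ -0.980581
θ = arccos(-0.980581) ≈ 168.69°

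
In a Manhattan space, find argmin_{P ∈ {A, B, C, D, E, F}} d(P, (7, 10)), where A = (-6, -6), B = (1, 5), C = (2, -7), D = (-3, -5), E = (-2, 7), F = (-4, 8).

Distances: d(A) = 29, d(B) = 11, d(C) = 22, d(D) = 25, d(E) = 12, d(F) = 13. Nearest: B = (1, 5) with distance 11.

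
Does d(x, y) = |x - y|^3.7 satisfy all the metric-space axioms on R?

No. d(x,y) = |x-y|^3.7 fails the triangle inequality since p = 3.7 > 1. Counterexample: x = -1, y = 3, z = 15. d(x,z) = |-1 - 15|^3.7 = 16^3.7 ≈ 28526.2009, but d(x,y) + d(y,z) = 4^3.7 + 12^3.7 ≈ 168.897 + 9839.4452 = 10008.3422. Since 28526.2009 > 10008.3422, the triangle inequality is violated.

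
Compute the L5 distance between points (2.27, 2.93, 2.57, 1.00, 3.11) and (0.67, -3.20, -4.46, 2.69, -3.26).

(Σ|x_i - y_i|^5)^(1/5) = (|2.27 - 0.67|^5 + |2.93 - (-3.2)|^5 + |2.57 - (-4.46)|^5 + |1 - 2.69|^5 + |3.11 - (-3.26)|^5)^(1/5)
= (1.6^5 + 6.13^5 + 7.03^5 + 1.69^5 + 6.37^5)^(1/5) ≈ (10.4858 + 8655.7035 + 17170.2503 + 13.7858 + 10488.1083)^(1/5) = (36338.3337)^(1/5) ≈ 8.1672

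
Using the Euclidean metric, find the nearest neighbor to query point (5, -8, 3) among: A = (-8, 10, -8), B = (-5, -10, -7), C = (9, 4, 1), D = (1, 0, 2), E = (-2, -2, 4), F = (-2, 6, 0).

Distances: d(A) ≈ 24.779, d(B) ≈ 14.2829, d(C) ≈ 12.8062, d(D) = 9, d(E) ≈ 9.2736, d(F) ≈ 15.9374. Nearest: D = (1, 0, 2) with distance 9.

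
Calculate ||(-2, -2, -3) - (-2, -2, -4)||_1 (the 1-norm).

Σ|x_i - y_i| = |-2 - (-2)| + |-2 - (-2)| + |-3 - (-4)| = 0 + 0 + 1 = 1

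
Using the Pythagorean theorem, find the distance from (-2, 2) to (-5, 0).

√(Σ(x_i - y_i)²) = √((-2 - (-5))² + (2 - 0)²)
= √(3² + 2²) = √(9 + 4) = √13 ≈ 3.6056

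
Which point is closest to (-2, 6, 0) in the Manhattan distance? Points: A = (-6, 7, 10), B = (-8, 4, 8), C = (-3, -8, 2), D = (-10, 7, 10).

Distances: d(A) = 15, d(B) = 16, d(C) = 17, d(D) = 19. Nearest: A = (-6, 7, 10) with distance 15.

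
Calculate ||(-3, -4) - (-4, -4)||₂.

√(Σ(x_i - y_i)²) = √((-3 - (-4))² + (-4 - (-4))²)
= √(1² + 0²) = √(1 + 0) = √1 = 1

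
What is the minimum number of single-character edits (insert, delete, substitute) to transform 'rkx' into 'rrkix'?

Let D[i][j] be the edit distance between the first i characters of 'rkx' and the first j characters of 'rrkix', with D[i][0] = i, D[0][j] = j, and D[i][j] = D[i-1][j-1] if the characters match, else 1 + min(D[i-1][j], D[i][j-1], D[i-1][j-1]). Filling the table (rows: prefixes of 'rkx', columns: prefixes of 'rrkix'):
     ε  r  r  k  i  x
  ε  0  1  2  3  4  5
  r  1  0  1  2  3  4
  k  2  1  1  1  2  3
  x  3  2  2  2  2  2
The bottom-right entry gives D[3][5] = 2, so no sequence of fewer than 2 edits works. Backtracking through the table gives one optimal edit sequence (2 edits):
  rkx → rrkx (ins r @1)
  rrkx → rrkix (ins i @4)
Edit distance = 2.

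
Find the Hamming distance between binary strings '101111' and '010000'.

Differing positions: 1, 2, 3, 4, 5, 6. Hamming distance = 6.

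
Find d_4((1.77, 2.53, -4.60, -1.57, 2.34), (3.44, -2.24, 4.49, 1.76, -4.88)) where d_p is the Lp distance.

(Σ|x_i - y_i|^4)^(1/4) = (|1.77 - 3.44|^4 + |2.53 - (-2.24)|^4 + |-4.6 - 4.49|^4 + |-1.57 - 1.76|^4 + |2.34 - (-4.88)|^4)^(1/4)
= (1.67^4 + 4.77^4 + 9.09^4 + 3.33^4 + 7.22^4)^(1/4) ≈ (7.778 + 517.6945 + 6827.4029 + 122.9637 + 2717.3701)^(1/4) = (10193.2092)^(1/4) ≈ 10.048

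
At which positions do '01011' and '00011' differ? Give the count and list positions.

Differing positions: 2. Hamming distance = 1.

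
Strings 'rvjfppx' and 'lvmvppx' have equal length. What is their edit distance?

Let D[i][j] be the edit distance between the first i characters of 'rvjfppx' and the first j characters of 'lvmvppx', with D[i][0] = i, D[0][j] = j, and D[i][j] = D[i-1][j-1] if the characters match, else 1 + min(D[i-1][j], D[i][j-1], D[i-1][j-1]). Filling the table (rows: prefixes of 'rvjfppx', columns: prefixes of 'lvmvppx'):
     ε  l  v  m  v  p  p  x
  ε  0  1  2  3  4  5  6  7
  r  1  1  2  3  4  5  6  7
  v  2  2  1  2  3  4  5  6
  j  3  3  2  2  3  4  5  6
  f  4  4  3  3  3  4  5  6
  p  5  5  4  4  4  3  4  5
  p  6  6  5  5  5  4  3  4
  x  7  7  6  6  6  5  4  3
The bottom-right entry gives D[7][7] = 3, so no sequence of fewer than 3 edits works. Backtracking through the table gives one optimal edit sequence (3 edits):
  rvjfppx → lvjfppx (sub r→l @1)
  lvjfppx → lvmfppx (sub j→m @3)
  lvmfppx → lvmvppx (sub f→v @4)
Edit distance = 3.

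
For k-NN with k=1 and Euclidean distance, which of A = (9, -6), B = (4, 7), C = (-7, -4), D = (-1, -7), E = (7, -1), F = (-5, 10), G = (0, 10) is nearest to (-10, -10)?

Distances: d(A) ≈ 19.4165, d(B) ≈ 22.0227, d(C) ≈ 6.7082, d(D) ≈ 9.4868, d(E) ≈ 19.2354, d(F) ≈ 20.6155, d(G) ≈ 22.3607. Nearest: C = (-7, -4) with distance 6.7082.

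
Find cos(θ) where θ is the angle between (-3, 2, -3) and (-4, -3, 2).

With u = (-3, 2, -3), v = (-4, -3, 2):
u·v = (-3)·(-4) + 2·(-3) + (-3)·2 = 12 + (-6) + (-6) = 0.
|u| = √((-3)² + 2² + (-3)²) = √22, |v| = √((-4)² + (-3)² + 2²) = √29, so |u||v| = √(22·29) = √638.
cos θ = (u·v)/(|u||v|) = 0/√638 = 0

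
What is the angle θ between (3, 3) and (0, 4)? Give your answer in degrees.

With u = (3, 3), v = (0, 4):
u·v = 3·0 + 3·4 = 0 + 12 = 12.
|u| = √(3² + 3²) = √18, |v| = √(0² + 4²) = √16, so |u||v| = √(18·16) = √288.
cos θ = (u·v)/(|u||v|) = 12/√288 ≈ 0.707107
θ = arccos(0.707107) ≈ 45°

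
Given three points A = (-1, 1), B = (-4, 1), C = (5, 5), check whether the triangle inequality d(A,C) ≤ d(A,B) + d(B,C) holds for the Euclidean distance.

d(A,B) = √(3² + 0²) = √9 = 3, d(B,C) = √(9² + 4²) = √97 ≈ 9.8489, d(A,C) = √(6² + 4²) = √52 ≈ 7.2111.
d(A,C) ≈ 7.2111 ≤ 3 + 9.8489 = 12.8489. Triangle inequality is satisfied.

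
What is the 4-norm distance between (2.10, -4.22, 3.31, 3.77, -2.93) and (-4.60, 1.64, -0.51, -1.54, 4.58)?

(Σ|x_i - y_i|^4)^(1/4) = (|2.1 - (-4.6)|^4 + |-4.22 - 1.64|^4 + |3.31 - (-0.51)|^4 + |3.77 - (-1.54)|^4 + |-2.93 - 4.58|^4)^(1/4)
= (6.7^4 + 5.86^4 + 3.82^4 + 5.31^4 + 7.51^4)^(1/4) ≈ (2015.1121 + 1179.2081 + 212.9381 + 795.0201 + 3180.9713)^(1/4) = (7383.2497)^(1/4) ≈ 9.2696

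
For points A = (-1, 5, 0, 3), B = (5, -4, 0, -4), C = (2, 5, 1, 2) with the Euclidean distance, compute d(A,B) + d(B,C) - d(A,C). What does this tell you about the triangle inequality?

d(A,B) = √(6² + 9² + 0² + 7²) = √166 ≈ 12.8841, d(B,C) = √(3² + 9² + 1² + 6²) = √127 ≈ 11.2694, d(A,C) = √(3² + 0² + 1² + 1²) = √11 ≈ 3.3166.
d(A,B) + d(B,C) - d(A,C) = 12.8841 + 11.2694 - 3.3166 = 24.1535 - 3.3166 = 20.8369 (to 4 decimal places). This is ≥ 0, so the triangle inequality holds for these points.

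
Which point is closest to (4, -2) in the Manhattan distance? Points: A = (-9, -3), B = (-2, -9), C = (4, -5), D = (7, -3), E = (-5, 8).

Distances: d(A) = 14, d(B) = 13, d(C) = 3, d(D) = 4, d(E) = 19. Nearest: C = (4, -5) with distance 3.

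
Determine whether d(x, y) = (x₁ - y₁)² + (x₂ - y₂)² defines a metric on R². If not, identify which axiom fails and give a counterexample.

No. The squared Euclidean distance fails the triangle inequality. Counterexample: x = (0, 0), y = (5, 5), z = (10, 10). d(x,z) = 10² + 10² = 200, but d(x,y) + d(y,z) = (5² + 5²) + (5² + 5²) = 50 + 50 = 100. Since 200 > 100, the triangle inequality is violated. (Note: √d, the ordinary Euclidean distance, IS a metric.)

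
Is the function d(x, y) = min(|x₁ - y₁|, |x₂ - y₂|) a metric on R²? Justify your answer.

No. d fails identity of indiscernibles: take x = (4, 0) and y = (4, 1). Then d(x,y) = min(|4 - 4|, |0 - 1|) = min(0, 1) = 0, yet x ≠ y.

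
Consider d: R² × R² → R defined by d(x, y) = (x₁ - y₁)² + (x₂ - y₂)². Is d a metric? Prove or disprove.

No. The squared Euclidean distance fails the triangle inequality. Counterexample: x = (0, 0), y = (1, 5), z = (2, 10). d(x,z) = 2² + 10² = 104, but d(x,y) + d(y,z) = (1² + 5²) + (1² + 5²) = 26 + 26 = 52. Since 104 > 52, the triangle inequality is violated. (Note: √d, the ordinary Euclidean distance, IS a metric.)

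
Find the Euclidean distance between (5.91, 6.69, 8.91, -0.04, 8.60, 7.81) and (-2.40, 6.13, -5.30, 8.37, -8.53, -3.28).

√(Σ(x_i - y_i)²) = √((5.91 - (-2.4))² + (6.69 - 6.13)² + (8.91 - (-5.3))² + (-0.04 - 8.37)² + (8.6 - (-8.53))² + (7.81 - (-3.28))²)
= √(8.31² + 0.56² + 14.21² + (-8.41)² + 17.13² + 11.09²) = √(69.0561 + 0.3136 + 201.9241 + 70.7281 + 293.4369 + 122.9881) = √758.4469 ≈ 27.5399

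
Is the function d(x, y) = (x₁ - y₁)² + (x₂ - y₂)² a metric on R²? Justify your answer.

No. The squared Euclidean distance fails the triangle inequality. Counterexample: x = (0, 0), y = (1, 4), z = (2, 8). d(x,z) = 2² + 8² = 68, but d(x,y) + d(y,z) = (1² + 4²) + (1² + 4²) = 17 + 17 = 34. Since 68 > 34, the triangle inequality is violated. (Note: √d, the ordinary Euclidean distance, IS a metric.)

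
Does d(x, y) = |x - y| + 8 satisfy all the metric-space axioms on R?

No. d fails identity of indiscernibles (specifically d(x,x) = 0): d(8, 8) = |8 - 8| + 8 = 0 + 8 = 8 ≠ 0.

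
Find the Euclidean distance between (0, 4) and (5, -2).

√(Σ(x_i - y_i)²) = √((0 - 5)² + (4 - (-2))²)
= √((-5)² + 6²) = √(25 + 36) = √61 ≈ 7.8102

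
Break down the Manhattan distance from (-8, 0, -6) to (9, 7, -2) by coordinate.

Σ|x_i - y_i| = |-8 - 9| + |0 - 7| + |-6 - (-2)| = 17 + 7 + 4 = 28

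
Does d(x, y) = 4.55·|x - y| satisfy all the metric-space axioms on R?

Yes. Since |x - y| is a metric on R and 4.55 > 0, the positive scalar multiple 4.55·|x - y| is also a metric: scaling by a positive constant preserves non-negativity, identity (d=0 ⟺ |x-y|=0 ⟺ x=y), symmetry, and the triangle inequality.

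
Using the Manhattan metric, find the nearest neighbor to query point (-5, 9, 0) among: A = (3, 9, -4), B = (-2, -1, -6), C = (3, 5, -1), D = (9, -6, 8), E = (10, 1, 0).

Distances: d(A) = 12, d(B) = 19, d(C) = 13, d(D) = 37, d(E) = 23. Nearest: A = (3, 9, -4) with distance 12.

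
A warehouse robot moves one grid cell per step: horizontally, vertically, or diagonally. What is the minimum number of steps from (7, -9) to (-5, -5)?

max(|x_i - y_i|) = max(|7 - (-5)|, |-9 - (-5)|) = max(12, 4) = 12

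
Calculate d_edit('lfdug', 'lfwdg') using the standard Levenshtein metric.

Let D[i][j] be the edit distance between the first i characters of 'lfdug' and the first j characters of 'lfwdg', with D[i][0] = i, D[0][j] = j, and D[i][j] = D[i-1][j-1] if the characters match, else 1 + min(D[i-1][j], D[i][j-1], D[i-1][j-1]). Filling the table (rows: prefixes of 'lfdug', columns: prefixes of 'lfwdg'):
     ε  l  f  w  d  g
  ε  0  1  2  3  4  5
  l  1  0  1  2  3  4
  f  2  1  0  1  2  3
  d  3  2  1  1  1  2
  u  4  3  2  2  2  2
  g  5  4  3  3  3  2
The bottom-right entry gives D[5][5] = 2, so no sequence of fewer than 2 edits works. Backtracking through the table gives one optimal edit sequence (2 edits):
  lfdug → lfwug (sub d→w @3)
  lfwug → lfwdg (sub u→d @4)
Edit distance = 2.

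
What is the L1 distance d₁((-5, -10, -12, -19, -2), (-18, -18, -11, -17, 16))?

Σ|x_i - y_i| = |-5 - (-18)| + |-10 - (-18)| + |-12 - (-11)| + |-19 - (-17)| + |-2 - 16| = 13 + 8 + 1 + 2 + 18 = 42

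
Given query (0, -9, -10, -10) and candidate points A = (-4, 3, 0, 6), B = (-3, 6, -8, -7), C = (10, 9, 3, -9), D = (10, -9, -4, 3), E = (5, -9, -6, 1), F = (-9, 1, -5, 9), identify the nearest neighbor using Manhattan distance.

Distances: d(A) = 42, d(B) = 23, d(C) = 42, d(D) = 29, d(E) = 20, d(F) = 43. Nearest: E = (5, -9, -6, 1) with distance 20.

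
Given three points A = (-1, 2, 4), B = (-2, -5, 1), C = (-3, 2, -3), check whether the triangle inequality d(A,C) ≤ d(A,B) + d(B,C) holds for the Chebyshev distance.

d(A,B) = max(1, 7, 3) = 7, d(B,C) = max(1, 7, 4) = 7, d(A,C) = max(2, 0, 7) = 7.
d(A,C) = 7 ≤ 7 + 7 = 14. Triangle inequality is satisfied.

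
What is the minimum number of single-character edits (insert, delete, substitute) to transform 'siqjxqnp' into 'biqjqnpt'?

Let D[i][j] be the edit distance between the first i characters of 'siqjxqnp' and the first j characters of 'biqjqnpt', with D[i][0] = i, D[0][j] = j, and D[i][j] = D[i-1][j-1] if the characters match, else 1 + min(D[i-1][j], D[i][j-1], D[i-1][j-1]). Filling the table (rows: prefixes of 'siqjxqnp', columns: prefixes of 'biqjqnpt'):
     ε  b  i  q  j  q  n  p  t
  ε  0  1  2  3  4  5  6  7  8
  s  1  1  2  3  4  5  6  7  8
  i  2  2  1  2  3  4  5  6  7
  q  3  3  2  1  2  3  4  5  6
  j  4  4  3  2  1  2  3  4  5
  x  5  5  4  3  2  2  3  4  5
  q  6  6  5  4  3  2  3  4  5
  n  7  7  6  5  4  3  2  3  4
  p  8  8  7  6  5  4  3  2  3
The bottom-right entry gives D[8][8] = 3, so no sequence of fewer than 3 edits works. Backtracking through the table gives one optimal edit sequence (3 edits):
  siqjxqnp → biqjxqnp (sub s→b @1)
  biqjxqnp → biqjqnp (del x @5)
  biqjqnp → biqjqnpt (ins t @8)
Edit distance = 3.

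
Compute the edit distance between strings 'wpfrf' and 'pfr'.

Let D[i][j] be the edit distance between the first i characters of 'wpfrf' and the first j characters of 'pfr', with D[i][0] = i, D[0][j] = j, and D[i][j] = D[i-1][j-1] if the characters match, else 1 + min(D[i-1][j], D[i][j-1], D[i-1][j-1]). Filling the table (rows: prefixes of 'wpfrf', columns: prefixes of 'pfr'):
     ε  p  f  r
  ε  0  1  2  3
  w  1  1  2  3
  p  2  1  2  3
  f  3  2  1  2
  r  4  3  2  1
  f  5  4  3  2
The bottom-right entry gives D[5][3] = 2, so no sequence of fewer than 2 edits works. Backtracking through the table gives one optimal edit sequence (2 edits):
  wpfrf → pfrf (del w @1)
  pfrf → pfr (del f @4)
Edit distance = 2.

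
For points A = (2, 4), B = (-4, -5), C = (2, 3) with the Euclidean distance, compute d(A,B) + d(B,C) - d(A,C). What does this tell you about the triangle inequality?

d(A,B) = √(6² + 9²) = √117 ≈ 10.8167, d(B,C) = √(6² + 8²) = √100 = 10, d(A,C) = √(0² + 1²) = √1 = 1.
d(A,B) + d(B,C) - d(A,C) = 10.8167 + 10 - 1 = 20.8167 - 1 = 19.8167 (to 4 decimal places). This is ≥ 0, so the triangle inequality holds for these points.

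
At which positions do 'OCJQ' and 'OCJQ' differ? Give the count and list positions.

Differing positions: none. Hamming distance = 0.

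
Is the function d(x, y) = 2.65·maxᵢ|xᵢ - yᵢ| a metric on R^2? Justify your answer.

Yes. The L∞ (Chebyshev) norm induces a metric on R^2, and multiplying a metric by a positive constant 2.65 > 0 preserves all four axioms: non-negativity (2.65·||x-y|| ≥ 0), identity (2.65·||x-y|| = 0 ⟺ ||x-y|| = 0 ⟺ x = y), symmetry (||x-y|| = ||y-x||), and the triangle inequality (2.65·||x-z|| ≤ 2.65·||x-y|| + 2.65·||y-z||). So d is a metric.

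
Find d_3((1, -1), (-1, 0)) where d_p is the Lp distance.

(Σ|x_i - y_i|^3)^(1/3) = (|1 - (-1)|^3 + |-1 - 0|^3)^(1/3)
= (2^3 + 1^3)^(1/3) = (8 + 1)^(1/3) = (9)^(1/3) ≈ 2.0801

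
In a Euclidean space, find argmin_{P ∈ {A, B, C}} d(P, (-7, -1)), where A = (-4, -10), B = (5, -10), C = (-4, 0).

Distances: d(A) ≈ 9.4868, d(B) = 15, d(C) ≈ 3.1623. Nearest: C = (-4, 0) with distance 3.1623.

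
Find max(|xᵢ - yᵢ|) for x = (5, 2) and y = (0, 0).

max(|x_i - y_i|) = max(|5 - 0|, |2 - 0|) = max(5, 2) = 5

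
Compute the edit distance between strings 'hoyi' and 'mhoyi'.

Let D[i][j] be the edit distance between the first i characters of 'hoyi' and the first j characters of 'mhoyi', with D[i][0] = i, D[0][j] = j, and D[i][j] = D[i-1][j-1] if the characters match, else 1 + min(D[i-1][j], D[i][j-1], D[i-1][j-1]). Filling the table (rows: prefixes of 'hoyi', columns: prefixes of 'mhoyi'):
     ε  m  h  o  y  i
  ε  0  1  2  3  4  5
  h  1  1  1  2  3  4
  o  2  2  2  1  2  3
  y  3  3  3  2  1  2
  i  4  4  4  3  2  1
The bottom-right entry gives D[4][5] = 1, so no sequence of fewer than 1 edit works. Backtracking through the table gives one optimal edit sequence (1 edit):
  hoyi → mhoyi (ins m @1)
Edit distance = 1.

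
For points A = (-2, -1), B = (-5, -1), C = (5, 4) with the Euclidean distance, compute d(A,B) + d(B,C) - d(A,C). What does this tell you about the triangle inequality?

d(A,B) = √(3² + 0²) = √9 = 3, d(B,C) = √(10² + 5²) = √125 ≈ 11.1803, d(A,C) = √(7² + 5²) = √74 ≈ 8.6023.
d(A,B) + d(B,C) - d(A,C) = 3 + 11.1803 - 8.6023 = 14.1803 - 8.6023 = 5.578 (to 4 decimal places). This is ≥ 0, so the triangle inequality holds for these points.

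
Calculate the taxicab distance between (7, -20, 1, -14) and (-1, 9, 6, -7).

Σ|x_i - y_i| = |7 - (-1)| + |-20 - 9| + |1 - 6| + |-14 - (-7)| = 8 + 29 + 5 + 7 = 49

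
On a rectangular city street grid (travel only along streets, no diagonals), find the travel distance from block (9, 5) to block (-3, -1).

Σ|x_i - y_i| = |9 - (-3)| + |5 - (-1)| = 12 + 6 = 18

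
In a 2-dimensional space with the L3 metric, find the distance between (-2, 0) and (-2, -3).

(Σ|x_i - y_i|^3)^(1/3) = (|-2 - (-2)|^3 + |0 - (-3)|^3)^(1/3)
= (0^3 + 3^3)^(1/3) = (0 + 27)^(1/3) = (27)^(1/3) = 3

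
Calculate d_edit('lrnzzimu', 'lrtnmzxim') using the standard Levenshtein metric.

Let D[i][j] be the edit distance between the first i characters of 'lrnzzimu' and the first j characters of 'lrtnmzxim', with D[i][0] = i, D[0][j] = j, and D[i][j] = D[i-1][j-1] if the characters match, else 1 + min(D[i-1][j], D[i][j-1], D[i-1][j-1]). Filling the table (rows: prefixes of 'lrnzzimu', columns: prefixes of 'lrtnmzxim'):
     ε  l  r  t  n  m  z  x  i  m
  ε  0  1  2  3  4  5  6  7  8  9
  l  1  0  1  2  3  4  5  6  7  8
  r  2  1  0  1  2  3  4  5  6  7
  n  3  2  1  1  1  2  3  4  5  6
  z  4  3  2  2  2  2  2  3  4  5
  z  5  4  3  3  3  3  2  3  4  5
  i  6  5  4  4  4  4  3  3  3  4
  m  7  6  5  5  5  4  4  4  4  3
  u  8  7  6  6  6  5  5  5  5  4
The bottom-right entry gives D[8][9] = 4, so no sequence of fewer than 4 edits works. Backtracking through the table gives one optimal edit sequence (4 edits):
  lrnzzimu → lrtnzzimu (ins t @3)
  lrtnzzimu → lrtnmzzimu (ins m @5)
  lrtnmzzimu → lrtnmzximu (sub z→x @7)
  lrtnmzximu → lrtnmzxim (del u @10)
Edit distance = 4.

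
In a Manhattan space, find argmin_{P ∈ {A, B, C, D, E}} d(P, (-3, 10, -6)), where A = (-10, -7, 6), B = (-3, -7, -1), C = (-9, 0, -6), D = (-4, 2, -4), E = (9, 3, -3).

Distances: d(A) = 36, d(B) = 22, d(C) = 16, d(D) = 11, d(E) = 22. Nearest: D = (-4, 2, -4) with distance 11.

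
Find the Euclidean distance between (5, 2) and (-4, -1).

√(Σ(x_i - y_i)²) = √((5 - (-4))² + (2 - (-1))²)
= √(9² + 3²) = √(81 + 9) = √90 ≈ 9.4868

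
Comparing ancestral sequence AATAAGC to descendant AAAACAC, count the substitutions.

Differing positions: 3, 5, 6. Hamming distance = 3.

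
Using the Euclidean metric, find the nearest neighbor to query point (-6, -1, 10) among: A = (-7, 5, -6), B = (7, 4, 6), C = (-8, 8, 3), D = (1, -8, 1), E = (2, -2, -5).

Distances: d(A) ≈ 17.1172, d(B) ≈ 14.4914, d(C) ≈ 11.5758, d(D) ≈ 13.3791, d(E) ≈ 17.0294. Nearest: C = (-8, 8, 3) with distance 11.5758.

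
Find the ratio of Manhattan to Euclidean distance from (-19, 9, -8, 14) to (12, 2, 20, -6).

L1 = |-19 - 12| + |9 - 2| + |-8 - 20| + |14 - (-6)| = 31 + 7 + 28 + 20 = 86
L2 = √(31² + 7² + 28² + 20²) = √2194 ≈ 46.8402
L1 ≥ L2 always (equality iff movement is along one axis); L1 > L2 here.
Ratio L1/L2 = 86/√2194 ≈ 1.836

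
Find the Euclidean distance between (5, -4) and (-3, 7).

√(Σ(x_i - y_i)²) = √((5 - (-3))² + (-4 - 7)²)
= √(8² + (-11)²) = √(64 + 121) = √185 ≈ 13.6015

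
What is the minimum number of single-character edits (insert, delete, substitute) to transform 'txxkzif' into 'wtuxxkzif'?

Let D[i][j] be the edit distance between the first i characters of 'txxkzif' and the first j characters of 'wtuxxkzif', with D[i][0] = i, D[0][j] = j, and D[i][j] = D[i-1][j-1] if the characters match, else 1 + min(D[i-1][j], D[i][j-1], D[i-1][j-1]). Filling the table (rows: prefixes of 'txxkzif', columns: prefixes of 'wtuxxkzif'):
     ε  w  t  u  x  x  k  z  i  f
  ε  0  1  2  3  4  5  6  7  8  9
  t  1  1  1  2  3  4  5  6  7  8
  x  2  2  2  2  2  3  4  5  6  7
  x  3  3  3  3  2  2  3  4  5  6
  k  4  4  4  4  3  3  2  3  4  5
  z  5  5  5  5  4  4  3  2  3  4
  i  6  6  6  6  5  5  4  3  2  3
  f  7  7  7  7  6  6  5  4  3  2
The bottom-right entry gives D[7][9] = 2, so no sequence of fewer than 2 edits works. Backtracking through the table gives one optimal edit sequence (2 edits):
  txxkzif → wtxxkzif (ins w @1)
  wtxxkzif → wtuxxkzif (ins u @3)
Edit distance = 2.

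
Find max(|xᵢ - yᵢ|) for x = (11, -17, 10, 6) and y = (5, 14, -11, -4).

max(|x_i - y_i|) = max(|11 - 5|, |-17 - 14|, |10 - (-11)|, |6 - (-4)|) = max(6, 31, 21, 10) = 31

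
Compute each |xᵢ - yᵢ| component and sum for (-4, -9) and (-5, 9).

Σ|x_i - y_i| = |-4 - (-5)| + |-9 - 9| = 1 + 18 = 19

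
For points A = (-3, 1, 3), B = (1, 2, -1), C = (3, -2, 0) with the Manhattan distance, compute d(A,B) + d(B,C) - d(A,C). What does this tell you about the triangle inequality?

d(A,B) = 4 + 1 + 4 = 9, d(B,C) = 2 + 4 + 1 = 7, d(A,C) = 6 + 3 + 3 = 12.
d(A,B) + d(B,C) - d(A,C) = 9 + 7 - 12 = 16 - 12 = 4. This is ≥ 0, so the triangle inequality holds for these points.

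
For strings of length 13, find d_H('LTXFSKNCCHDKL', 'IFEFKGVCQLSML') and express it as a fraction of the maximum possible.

Differing positions: 1, 2, 3, 5, 6, 7, 9, 10, 11, 12. Hamming distance = 10. The maximum possible Hamming distance for length-13 strings is 13, so d_H/13 = 10/13 ≈ 0.7692.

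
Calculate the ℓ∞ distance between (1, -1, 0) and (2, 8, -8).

max(|x_i - y_i|) = max(|1 - 2|, |-1 - 8|, |0 - (-8)|) = max(1, 9, 8) = 9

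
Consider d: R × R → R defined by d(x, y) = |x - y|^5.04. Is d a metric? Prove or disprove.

No. d(x,y) = |x-y|^5.04 fails the triangle inequality since p = 5.04 > 1. Counterexample: x = 4, y = 5, z = 17. d(x,z) = |4 - 17|^5.04 = 13^5.04 ≈ 411409.6702, but d(x,y) + d(y,z) = 1^5.04 + 12^5.04 ≈ 1 + 274835.912 = 274836.912. Since 411409.6702 > 274836.912, the triangle inequality is violated.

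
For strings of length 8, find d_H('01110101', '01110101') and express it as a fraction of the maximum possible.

Differing positions: none. Hamming distance = 0. The maximum possible Hamming distance for length-8 strings is 8, so d_H/8 = 0/8 = 0.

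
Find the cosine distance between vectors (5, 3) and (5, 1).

With u = (5, 3), v = (5, 1):
u·v = 5·5 + 3·1 = 25 + 3 = 28.
|u| = √(5² + 3²) = √34, |v| = √(5² + 1²) = √26, so |u||v| = √(34·26) = √884.
cos θ = (u·v)/(|u||v|) = 28/√884 ≈ 0.9417
Cosine distance = 1 - cos θ ≈ 1 - 0.9417 = 0.0583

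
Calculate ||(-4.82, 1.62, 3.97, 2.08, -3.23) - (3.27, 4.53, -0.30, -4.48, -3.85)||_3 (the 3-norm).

(Σ|x_i - y_i|^3)^(1/3) = (|-4.82 - 3.27|^3 + |1.62 - 4.53|^3 + |3.97 - (-0.3)|^3 + |2.08 - (-4.48)|^3 + |-3.23 - (-3.85)|^3)^(1/3)
= (8.09^3 + 2.91^3 + 4.27^3 + 6.56^3 + 0.62^3)^(1/3) ≈ (529.4751 + 24.6422 + 77.8545 + 282.3004 + 0.2383)^(1/3) = (914.5105)^(1/3) ≈ 9.7065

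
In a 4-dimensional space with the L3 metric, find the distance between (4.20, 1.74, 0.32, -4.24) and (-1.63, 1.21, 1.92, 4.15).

(Σ|x_i - y_i|^3)^(1/3) = (|4.2 - (-1.63)|^3 + |1.74 - 1.21|^3 + |0.32 - 1.92|^3 + |-4.24 - 4.15|^3)^(1/3)
= (5.83^3 + 0.53^3 + 1.6^3 + 8.39^3)^(1/3) ≈ (198.1553 + 0.1489 + 4.096 + 590.5897)^(1/3) = (792.9899)^(1/3) ≈ 9.256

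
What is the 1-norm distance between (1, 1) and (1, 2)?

Σ|x_i - y_i| = |1 - 1| + |1 - 2| = 0 + 1 = 1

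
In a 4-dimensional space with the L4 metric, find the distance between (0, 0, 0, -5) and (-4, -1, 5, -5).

(Σ|x_i - y_i|^4)^(1/4) = (|0 - (-4)|^4 + |0 - (-1)|^4 + |0 - 5|^4 + |-5 - (-5)|^4)^(1/4)
= (4^4 + 1^4 + 5^4 + 0^4)^(1/4) = (256 + 1 + 625 + 0)^(1/4) = (882)^(1/4) ≈ 5.4496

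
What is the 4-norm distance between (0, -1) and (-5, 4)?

(Σ|x_i - y_i|^4)^(1/4) = (|0 - (-5)|^4 + |-1 - 4|^4)^(1/4)
= (5^4 + 5^4)^(1/4) = (625 + 625)^(1/4) = (1250)^(1/4) ≈ 5.946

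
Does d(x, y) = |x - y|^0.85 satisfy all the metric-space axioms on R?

Yes. With 0 < p = 0.85 ≤ 1, d(x,y) = |x-y|^0.85 is a metric on R. Non-negativity and symmetry are immediate; |x-y|^0.85 = 0 ⟺ |x-y| = 0 ⟺ x = y. For the triangle inequality, the function t ↦ t^0.85 is subadditive on [0,∞) when p ≤ 1, so |x-z|^0.85 ≤ (|x-y| + |y-z|)^0.85 ≤ |x-y|^0.85 + |y-z|^0.85.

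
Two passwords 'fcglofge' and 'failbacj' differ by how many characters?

Differing positions: 2, 3, 5, 6, 7, 8. Hamming distance = 6.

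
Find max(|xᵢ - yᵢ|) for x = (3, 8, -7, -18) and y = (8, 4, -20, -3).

max(|x_i - y_i|) = max(|3 - 8|, |8 - 4|, |-7 - (-20)|, |-18 - (-3)|) = max(5, 4, 13, 15) = 15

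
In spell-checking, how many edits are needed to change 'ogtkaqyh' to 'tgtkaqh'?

Let D[i][j] be the edit distance between the first i characters of 'ogtkaqyh' and the first j characters of 'tgtkaqh', with D[i][0] = i, D[0][j] = j, and D[i][j] = D[i-1][j-1] if the characters match, else 1 + min(D[i-1][j], D[i][j-1], D[i-1][j-1]). Filling the table (rows: prefixes of 'ogtkaqyh', columns: prefixes of 'tgtkaqh'):
     ε  t  g  t  k  a  q  h
  ε  0  1  2  3  4  5  6  7
  o  1  1  2  3  4  5  6  7
  g  2  2  1  2  3  4  5  6
  t  3  2  2  1  2  3  4  5
  k  4  3  3  2  1  2  3  4
  a  5  4  4  3  2  1  2  3
  q  6  5  5  4  3  2  1  2
  y  7  6  6  5  4  3  2  2
  h  8  7  7  6  5  4  3  2
The bottom-right entry gives D[8][7] = 2, so no sequence of fewer than 2 edits works. Backtracking through the table gives one optimal edit sequence (2 edits):
  ogtkaqyh → tgtkaqyh (sub o→t @1)
  tgtkaqyh → tgtkaqh (del y @7)
Edit distance = 2.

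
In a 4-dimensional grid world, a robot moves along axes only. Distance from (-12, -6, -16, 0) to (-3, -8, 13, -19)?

Σ|x_i - y_i| = |-12 - (-3)| + |-6 - (-8)| + |-16 - 13| + |0 - (-19)| = 9 + 2 + 29 + 19 = 59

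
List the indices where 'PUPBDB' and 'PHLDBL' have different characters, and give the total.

Differing positions: 2, 3, 4, 5, 6. Hamming distance = 5.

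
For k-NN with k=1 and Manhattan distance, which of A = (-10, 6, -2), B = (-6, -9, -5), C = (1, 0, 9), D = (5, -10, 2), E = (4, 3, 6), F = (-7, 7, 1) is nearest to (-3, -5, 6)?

Distances: d(A) = 26, d(B) = 18, d(C) = 12, d(D) = 17, d(E) = 15, d(F) = 21. Nearest: C = (1, 0, 9) with distance 12.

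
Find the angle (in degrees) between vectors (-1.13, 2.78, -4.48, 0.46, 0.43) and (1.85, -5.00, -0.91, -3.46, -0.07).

With u = (-1.13, 2.78, -4.48, 0.46, 0.43), v = (1.85, -5.00, -0.91, -3.46, -0.07):
u·v = (-1.13)·1.85 + 2.78·(-5) + (-4.48)·(-0.91) + 0.46·(-3.46) + 0.43·(-0.07) = (-2.0905) + (-13.9) + 4.0768 + (-1.5916) + (-0.0301) = -13.5354.
|u| = √((-1.13)² + 2.78² + (-4.48)² + 0.46² + 0.43²) = √(1.2769 + 7.7284 + 20.0704 + 0.2116 + 0.1849) = √29.4722, |v| = √(1.85² + (-5)² + (-0.91)² + (-3.46)² + (-0.07)²) = √(3.4225 + 25 + 0.8281 + 11.9716 + 0.0049) = √41.2271.
cos θ = (u·v)/(|u||v|) = -13.5354/(√29.4722·√41.2271) ≈ -0.388305
θ = arccos(-0.388305) ≈ 112.85°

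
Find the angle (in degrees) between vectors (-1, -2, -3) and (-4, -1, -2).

With u = (-1, -2, -3), v = (-4, -1, -2):
u·v = (-1)·(-4) + (-2)·(-1) + (-3)·(-2) = 4 + 2 + 6 = 12.
|u| = √((-1)² + (-2)² + (-3)²) = √14, |v| = √((-4)² + (-1)² + (-2)²) = √21, so |u||v| = √(14·21) = √294.
cos θ = (u·v)/(|u||v|) = 12/√294 ≈ 0.699854
θ = arccos(0.699854) ≈ 45.58°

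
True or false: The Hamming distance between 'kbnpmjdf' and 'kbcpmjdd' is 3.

Differing positions: 3, 8. Hamming distance = 2, so the claim that d_H = 3 is false.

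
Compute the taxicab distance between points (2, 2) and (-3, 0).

Σ|x_i - y_i| = |2 - (-3)| + |2 - 0| = 5 + 2 = 7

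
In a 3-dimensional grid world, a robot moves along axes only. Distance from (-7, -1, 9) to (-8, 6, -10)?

Σ|x_i - y_i| = |-7 - (-8)| + |-1 - 6| + |9 - (-10)| = 1 + 7 + 19 = 27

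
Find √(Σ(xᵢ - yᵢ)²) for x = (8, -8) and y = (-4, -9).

√(Σ(x_i - y_i)²) = √((8 - (-4))² + (-8 - (-9))²)
= √(12² + 1²) = √(144 + 1) = √145 ≈ 12.0416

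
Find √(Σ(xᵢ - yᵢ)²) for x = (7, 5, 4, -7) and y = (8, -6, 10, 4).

√(Σ(x_i - y_i)²) = √((7 - 8)² + (5 - (-6))² + (4 - 10)² + (-7 - 4)²)
= √((-1)² + 11² + (-6)² + (-11)²) = √(1 + 121 + 36 + 121) = √279 ≈ 16.7033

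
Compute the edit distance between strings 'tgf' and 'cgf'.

Let D[i][j] be the edit distance between the first i characters of 'tgf' and the first j characters of 'cgf', with D[i][0] = i, D[0][j] = j, and D[i][j] = D[i-1][j-1] if the characters match, else 1 + min(D[i-1][j], D[i][j-1], D[i-1][j-1]). Filling the table (rows: prefixes of 'tgf', columns: prefixes of 'cgf'):
     ε  c  g  f
  ε  0  1  2  3
  t  1  1  2  3
  g  2  2  1  2
  f  3  3  2  1
The bottom-right entry gives D[3][3] = 1, so no sequence of fewer than 1 edit works. Backtracking through the table gives one optimal edit sequence (1 edit):
  tgf → cgf (sub t→c @1)
Edit distance = 1.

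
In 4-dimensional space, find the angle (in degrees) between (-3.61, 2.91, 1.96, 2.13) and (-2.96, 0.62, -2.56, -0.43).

With u = (-3.61, 2.91, 1.96, 2.13), v = (-2.96, 0.62, -2.56, -0.43):
u·v = (-3.61)·(-2.96) + 2.91·0.62 + 1.96·(-2.56) + 2.13·(-0.43) = 10.6856 + 1.8042 + (-5.0176) + (-0.9159) = 6.5563.
|u| = √((-3.61)² + 2.91² + 1.96² + 2.13²) = √(13.0321 + 8.4681 + 3.8416 + 4.5369) = √29.8787, |v| = √((-2.96)² + 0.62² + (-2.56)² + (-0.43)²) = √(8.7616 + 0.3844 + 6.5536 + 0.1849) = √15.8845.
cos θ = (u·v)/(|u||v|) = 6.5563/(√29.8787·√15.8845) ≈ 0.300948
θ = arccos(0.300948) ≈ 72.49°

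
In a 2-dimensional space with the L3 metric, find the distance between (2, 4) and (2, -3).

(Σ|x_i - y_i|^3)^(1/3) = (|2 - 2|^3 + |4 - (-3)|^3)^(1/3)
= (0^3 + 7^3)^(1/3) = (0 + 343)^(1/3) = (343)^(1/3) = 7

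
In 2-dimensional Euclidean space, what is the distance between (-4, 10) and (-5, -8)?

√(Σ(x_i - y_i)²) = √((-4 - (-5))² + (10 - (-8))²)
= √(1² + 18²) = √(1 + 324) = √325 ≈ 18.0278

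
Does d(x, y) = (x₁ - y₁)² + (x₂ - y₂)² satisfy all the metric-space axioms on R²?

No. The squared Euclidean distance fails the triangle inequality. Counterexample: x = (0, 0), y = (3, 1), z = (6, 2). d(x,z) = 6² + 2² = 40, but d(x,y) + d(y,z) = (3² + 1²) + (3² + 1²) = 10 + 10 = 20. Since 40 > 20, the triangle inequality is violated. (Note: √d, the ordinary Euclidean distance, IS a metric.)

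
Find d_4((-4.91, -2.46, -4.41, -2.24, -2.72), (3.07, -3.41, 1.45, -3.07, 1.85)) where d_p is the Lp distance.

(Σ|x_i - y_i|^4)^(1/4) = (|-4.91 - 3.07|^4 + |-2.46 - (-3.41)|^4 + |-4.41 - 1.45|^4 + |-2.24 - (-3.07)|^4 + |-2.72 - 1.85|^4)^(1/4)
= (7.98^4 + 0.95^4 + 5.86^4 + 0.83^4 + 4.57^4)^(1/4) ≈ (4055.1933 + 0.8145 + 1179.2081 + 0.4746 + 436.179)^(1/4) = (5671.8695)^(1/4) ≈ 8.6782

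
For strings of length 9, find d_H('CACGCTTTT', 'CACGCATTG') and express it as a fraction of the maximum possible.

Differing positions: 6, 9. Hamming distance = 2. The maximum possible Hamming distance for length-9 strings is 9, so d_H/9 = 2/9 ≈ 0.2222.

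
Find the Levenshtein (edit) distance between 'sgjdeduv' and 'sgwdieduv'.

Let D[i][j] be the edit distance between the first i characters of 'sgjdeduv' and the first j characters of 'sgwdieduv', with D[i][0] = i, D[0][j] = j, and D[i][j] = D[i-1][j-1] if the characters match, else 1 + min(D[i-1][j], D[i][j-1], D[i-1][j-1]). Filling the table (rows: prefixes of 'sgjdeduv', columns: prefixes of 'sgwdieduv'):
     ε  s  g  w  d  i  e  d  u  v
  ε  0  1  2  3  4  5  6  7  8  9
  s  1  0  1  2  3  4  5  6  7  8
  g  2  1  0  1  2  3  4  5  6  7
  j  3  2  1  1  2  3  4  5  6  7
  d  4  3  2  2  1  2  3  4  5  6
  e  5  4  3  3  2  2  2  3  4  5
  d  6  5  4  4  3  3  3  2  3  4
  u  7  6  5  5  4  4  4  3  2  3
  v  8  7  6  6  5  5  5  4  3  2
The bottom-right entry gives D[8][9] = 2, so no sequence of fewer than 2 edits works. Backtracking through the table gives one optimal edit sequence (2 edits):
  sgjdeduv → sgwdeduv (sub j→w @3)
  sgwdeduv → sgwdieduv (ins i @5)
Edit distance = 2.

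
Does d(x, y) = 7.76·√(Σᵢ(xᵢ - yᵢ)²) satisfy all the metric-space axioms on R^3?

Yes. The L2 (Euclidean) norm induces a metric on R^3, and multiplying a metric by a positive constant 7.76 > 0 preserves all four axioms: non-negativity (7.76·||x-y|| ≥ 0), identity (7.76·||x-y|| = 0 ⟺ ||x-y|| = 0 ⟺ x = y), symmetry (||x-y|| = ||y-x||), and the triangle inequality (7.76·||x-z|| ≤ 7.76·||x-y|| + 7.76·||y-z||). So d is a metric.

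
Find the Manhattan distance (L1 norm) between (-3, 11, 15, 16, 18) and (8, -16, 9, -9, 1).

Σ|x_i - y_i| = |-3 - 8| + |11 - (-16)| + |15 - 9| + |16 - (-9)| + |18 - 1| = 11 + 27 + 6 + 25 + 17 = 86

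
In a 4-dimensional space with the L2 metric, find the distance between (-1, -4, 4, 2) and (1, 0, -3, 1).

(Σ|x_i - y_i|^2)^(1/2) = (|-1 - 1|^2 + |-4 - 0|^2 + |4 - (-3)|^2 + |2 - 1|^2)^(1/2)
= (2^2 + 4^2 + 7^2 + 1^2)^(1/2) = (4 + 16 + 49 + 1)^(1/2) = (70)^(1/2) ≈ 8.3666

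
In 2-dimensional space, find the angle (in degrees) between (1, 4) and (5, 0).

With u = (1, 4), v = (5, 0):
u·v = 1·5 + 4·0 = 5 + 0 = 5.
|u| = √(1² + 4²) = √17, |v| = √(5² + 0²) = √25, so |u||v| = √(17·25) = √425.
cos θ = (u·v)/(|u||v|) = 5/√425 ≈ 0.242536
θ = arccos(0.242536) ≈ 75.96°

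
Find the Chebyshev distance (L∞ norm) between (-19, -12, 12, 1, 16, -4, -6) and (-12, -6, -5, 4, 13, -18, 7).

max(|x_i - y_i|) = max(|-19 - (-12)|, |-12 - (-6)|, |12 - (-5)|, |1 - 4|, |16 - 13|, |-4 - (-18)|, |-6 - 7|) = max(7, 6, 17, 3, 3, 14, 13) = 17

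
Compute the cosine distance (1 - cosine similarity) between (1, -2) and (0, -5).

With u = (1, -2), v = (0, -5):
u·v = 1·0 + (-2)·(-5) = 0 + 10 = 10.
|u| = √(1² + (-2)²) = √5, |v| = √(0² + (-5)²) = √25, so |u||v| = √(5·25) = √125.
cos θ = (u·v)/(|u||v|) = 10/√125 ≈ 0.8944
Cosine distance = 1 - cos θ ≈ 1 - 0.8944 = 0.1056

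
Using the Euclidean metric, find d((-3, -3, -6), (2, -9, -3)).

√(Σ(x_i - y_i)²) = √((-3 - 2)² + (-3 - (-9))² + (-6 - (-3))²)
= √((-5)² + 6² + (-3)²) = √(25 + 36 + 9) = √70 ≈ 8.3666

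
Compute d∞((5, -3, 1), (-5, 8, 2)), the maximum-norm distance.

max(|x_i - y_i|) = max(|5 - (-5)|, |-3 - 8|, |1 - 2|) = max(10, 11, 1) = 11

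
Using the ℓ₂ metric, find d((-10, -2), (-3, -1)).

√(Σ(x_i - y_i)²) = √((-10 - (-3))² + (-2 - (-1))²)
= √((-7)² + (-1)²) = √(49 + 1) = √50 ≈ 7.0711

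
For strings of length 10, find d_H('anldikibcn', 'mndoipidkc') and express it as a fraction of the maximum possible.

Differing positions: 1, 3, 4, 6, 8, 9, 10. Hamming distance = 7. The maximum possible Hamming distance for length-10 strings is 10, so d_H/10 = 7/10 = 0.7.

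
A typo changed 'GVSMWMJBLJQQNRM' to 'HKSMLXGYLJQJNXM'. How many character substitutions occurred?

Differing positions: 1, 2, 5, 6, 7, 8, 12, 14. Hamming distance = 8.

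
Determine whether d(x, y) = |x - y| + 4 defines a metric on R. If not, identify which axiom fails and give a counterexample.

No. d fails identity of indiscernibles (specifically d(x,x) = 0): d(-3, -3) = |-3 - (-3)| + 4 = 0 + 4 = 4 ≠ 0.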